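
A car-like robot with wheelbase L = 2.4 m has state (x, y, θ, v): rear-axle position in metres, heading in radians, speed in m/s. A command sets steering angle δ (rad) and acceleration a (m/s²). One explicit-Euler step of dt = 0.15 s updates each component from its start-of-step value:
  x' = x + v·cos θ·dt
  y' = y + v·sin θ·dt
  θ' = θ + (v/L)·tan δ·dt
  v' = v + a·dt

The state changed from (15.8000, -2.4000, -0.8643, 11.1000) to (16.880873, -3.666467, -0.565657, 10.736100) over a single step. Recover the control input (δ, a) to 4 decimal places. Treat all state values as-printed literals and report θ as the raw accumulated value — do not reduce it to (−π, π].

a = (v'−v)/dt = (-0.363900)/0.15 = -2.4260
Δθ = θ'−θ = 0.298643;  (v·dt/L) = 11.1000·0.15/2.4 = 0.693750
tan δ = Δθ·L/(v·dt) = 0.430476  →  δ = 0.4065

δ = 0.4065, a = -2.4260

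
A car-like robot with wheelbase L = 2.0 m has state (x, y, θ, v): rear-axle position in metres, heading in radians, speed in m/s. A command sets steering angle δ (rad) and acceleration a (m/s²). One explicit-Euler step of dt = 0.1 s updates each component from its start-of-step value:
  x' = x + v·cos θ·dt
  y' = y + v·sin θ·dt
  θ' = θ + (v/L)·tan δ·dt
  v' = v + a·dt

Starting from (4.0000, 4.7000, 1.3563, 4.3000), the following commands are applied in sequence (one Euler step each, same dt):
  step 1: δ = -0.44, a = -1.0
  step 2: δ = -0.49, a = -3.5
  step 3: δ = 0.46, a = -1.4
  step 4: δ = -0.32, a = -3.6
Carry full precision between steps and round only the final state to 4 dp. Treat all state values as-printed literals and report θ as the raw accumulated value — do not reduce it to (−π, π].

(4.5027, 6.2204, 1.1770, 3.3500)

after step 1 (δ=-0.44, a=-1.0): (4.091528, 5.120146, 1.255082, 4.200000)
after step 2 (δ=-0.49, a=-3.5): (4.221936, 5.519387, 1.143071, 3.850000)
after step 3 (δ=0.46, a=-1.4): (4.381635, 5.869703, 1.238445, 3.710000)
after step 4 (δ=-0.32, a=-3.6): (4.502680, 6.220401, 1.176972, 3.350000)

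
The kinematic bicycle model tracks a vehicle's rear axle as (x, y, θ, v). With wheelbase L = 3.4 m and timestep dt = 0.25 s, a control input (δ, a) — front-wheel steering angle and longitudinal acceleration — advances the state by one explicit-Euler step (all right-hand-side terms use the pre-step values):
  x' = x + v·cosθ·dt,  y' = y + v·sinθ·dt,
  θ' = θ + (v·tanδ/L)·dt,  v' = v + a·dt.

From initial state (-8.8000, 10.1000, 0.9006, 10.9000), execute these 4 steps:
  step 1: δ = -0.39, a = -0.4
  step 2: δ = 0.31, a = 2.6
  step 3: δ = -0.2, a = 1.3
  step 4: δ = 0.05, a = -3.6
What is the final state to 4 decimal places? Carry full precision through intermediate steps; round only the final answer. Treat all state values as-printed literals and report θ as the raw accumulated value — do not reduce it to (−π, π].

after step 1 (δ=-0.39, a=-0.4): (-7.107394, 12.235582, 0.571152, 10.800000)
after step 2 (δ=0.31, a=2.6): (-4.835941, 13.695205, 0.825529, 11.450000)
after step 3 (δ=-0.2, a=1.3): (-2.894684, 15.798876, 0.654865, 11.775000)
after step 4 (δ=0.05, a=-3.6): (-0.559908, 17.591774, 0.698192, 10.875000)

(-0.5599, 17.5918, 0.6982, 10.8750)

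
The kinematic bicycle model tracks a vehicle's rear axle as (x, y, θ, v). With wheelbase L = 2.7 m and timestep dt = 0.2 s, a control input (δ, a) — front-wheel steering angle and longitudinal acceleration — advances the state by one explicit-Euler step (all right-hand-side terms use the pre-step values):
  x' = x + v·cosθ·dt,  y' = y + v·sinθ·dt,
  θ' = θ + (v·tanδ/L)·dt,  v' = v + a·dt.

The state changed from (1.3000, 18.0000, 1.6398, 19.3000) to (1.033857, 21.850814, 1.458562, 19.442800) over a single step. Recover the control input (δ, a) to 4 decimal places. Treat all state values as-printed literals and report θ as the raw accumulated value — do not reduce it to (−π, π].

δ = -0.1261, a = 0.7140

a = (v'−v)/dt = (0.142800)/0.2 = 0.7140
Δθ = θ'−θ = -0.181238;  (v·dt/L) = 19.3000·0.2/2.7 = 1.429630
tan δ = Δθ·L/(v·dt) = -0.126773  →  δ = -0.1261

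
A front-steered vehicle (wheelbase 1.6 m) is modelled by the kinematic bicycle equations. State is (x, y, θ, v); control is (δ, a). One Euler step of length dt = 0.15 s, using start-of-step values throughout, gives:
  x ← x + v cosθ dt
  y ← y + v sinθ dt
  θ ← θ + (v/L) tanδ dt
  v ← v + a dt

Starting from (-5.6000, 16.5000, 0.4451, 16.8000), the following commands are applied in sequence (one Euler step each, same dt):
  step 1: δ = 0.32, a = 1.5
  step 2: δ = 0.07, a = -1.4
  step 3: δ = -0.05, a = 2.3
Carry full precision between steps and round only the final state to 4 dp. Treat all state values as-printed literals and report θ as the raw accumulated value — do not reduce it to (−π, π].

after step 1 (δ=0.32, a=1.5): (-3.325530, 17.584981, 0.967038, 17.025000)
after step 2 (δ=0.07, a=-1.4): (-1.875663, 19.687248, 1.078948, 16.815000)
after step 3 (δ=-0.05, a=2.3): (-0.684515, 21.910514, 1.000062, 17.160000)

(-0.6845, 21.9105, 1.0001, 17.1600)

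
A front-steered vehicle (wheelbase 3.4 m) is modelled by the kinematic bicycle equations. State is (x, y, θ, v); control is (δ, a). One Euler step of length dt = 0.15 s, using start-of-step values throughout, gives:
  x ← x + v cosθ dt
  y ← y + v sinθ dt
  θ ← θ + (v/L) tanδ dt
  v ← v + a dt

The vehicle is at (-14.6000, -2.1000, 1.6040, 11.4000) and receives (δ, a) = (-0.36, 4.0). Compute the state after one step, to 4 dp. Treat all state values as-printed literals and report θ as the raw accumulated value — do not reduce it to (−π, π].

x' = -14.6000 + 11.4000·cos(1.6040)·0.15 = -14.6568
y' = -2.1000 + 11.4000·sin(1.6040)·0.15 = -0.3909
θ' = 1.6040 + (11.4000/3.4)·tan(-0.36)·0.15 = 1.4147
v' = 11.4000 + 4.0000·0.15 = 12.0000

(-14.6568, -0.3909, 1.4147, 12.0000)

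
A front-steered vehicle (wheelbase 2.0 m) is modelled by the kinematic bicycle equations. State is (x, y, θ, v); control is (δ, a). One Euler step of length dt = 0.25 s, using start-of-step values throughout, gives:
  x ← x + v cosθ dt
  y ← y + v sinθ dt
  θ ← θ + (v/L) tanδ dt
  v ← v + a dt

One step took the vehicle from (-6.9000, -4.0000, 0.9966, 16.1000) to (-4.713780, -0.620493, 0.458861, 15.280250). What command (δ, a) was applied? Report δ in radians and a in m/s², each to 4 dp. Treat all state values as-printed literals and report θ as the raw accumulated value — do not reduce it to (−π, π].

δ = -0.2611, a = -3.2790

a = (v'−v)/dt = (-0.819750)/0.25 = -3.2790
Δθ = θ'−θ = -0.537739;  (v·dt/L) = 16.1000·0.25/2.0 = 2.012500
tan δ = Δθ·L/(v·dt) = -0.267200  →  δ = -0.2611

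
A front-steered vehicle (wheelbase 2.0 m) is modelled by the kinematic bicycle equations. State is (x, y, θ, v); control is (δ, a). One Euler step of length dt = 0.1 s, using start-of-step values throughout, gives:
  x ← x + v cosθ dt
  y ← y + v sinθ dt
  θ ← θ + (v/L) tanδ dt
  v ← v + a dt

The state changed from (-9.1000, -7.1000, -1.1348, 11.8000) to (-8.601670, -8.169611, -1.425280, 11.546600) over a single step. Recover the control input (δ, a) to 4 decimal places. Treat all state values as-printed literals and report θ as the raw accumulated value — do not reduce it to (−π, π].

δ = -0.4575, a = -2.5340

a = (v'−v)/dt = (-0.253400)/0.1 = -2.5340
Δθ = θ'−θ = -0.290480;  (v·dt/L) = 11.8000·0.1/2.0 = 0.590000
tan δ = Δθ·L/(v·dt) = -0.492339  →  δ = -0.4575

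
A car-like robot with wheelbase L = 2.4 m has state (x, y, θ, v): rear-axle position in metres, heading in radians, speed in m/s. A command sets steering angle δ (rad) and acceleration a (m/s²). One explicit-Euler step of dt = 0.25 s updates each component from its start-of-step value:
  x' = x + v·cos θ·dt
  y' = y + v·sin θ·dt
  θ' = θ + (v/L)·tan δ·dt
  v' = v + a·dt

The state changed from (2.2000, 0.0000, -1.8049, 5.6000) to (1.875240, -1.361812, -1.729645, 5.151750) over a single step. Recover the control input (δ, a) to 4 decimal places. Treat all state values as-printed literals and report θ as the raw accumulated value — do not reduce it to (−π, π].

δ = 0.1283, a = -1.7930

a = (v'−v)/dt = (-0.448250)/0.25 = -1.7930
Δθ = θ'−θ = 0.075255;  (v·dt/L) = 5.6000·0.25/2.4 = 0.583333
tan δ = Δθ·L/(v·dt) = 0.129009  →  δ = 0.1283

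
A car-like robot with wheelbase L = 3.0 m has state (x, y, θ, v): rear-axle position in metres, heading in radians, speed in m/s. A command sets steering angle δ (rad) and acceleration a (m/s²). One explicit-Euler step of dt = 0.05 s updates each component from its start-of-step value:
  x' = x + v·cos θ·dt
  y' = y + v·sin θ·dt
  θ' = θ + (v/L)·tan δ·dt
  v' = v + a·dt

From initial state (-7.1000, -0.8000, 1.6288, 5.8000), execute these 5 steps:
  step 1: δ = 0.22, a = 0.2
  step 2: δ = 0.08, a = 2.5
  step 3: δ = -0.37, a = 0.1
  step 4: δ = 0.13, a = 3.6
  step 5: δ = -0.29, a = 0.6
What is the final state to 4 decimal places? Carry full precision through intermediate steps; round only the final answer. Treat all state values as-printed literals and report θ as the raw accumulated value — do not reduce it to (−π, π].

after step 1 (δ=0.22, a=0.2): (-7.116812, -0.510488, 1.650417, 5.810000)
after step 2 (δ=0.08, a=2.5): (-7.139917, -0.220908, 1.658180, 5.935000)
after step 3 (δ=-0.37, a=0.1): (-7.165815, 0.074710, 1.619814, 5.940000)
after step 4 (δ=0.13, a=3.6): (-7.180367, 0.371353, 1.632757, 6.120000)
after step 5 (δ=-0.29, a=0.6): (-7.199315, 0.676766, 1.602319, 6.150000)

(-7.1993, 0.6768, 1.6023, 6.1500)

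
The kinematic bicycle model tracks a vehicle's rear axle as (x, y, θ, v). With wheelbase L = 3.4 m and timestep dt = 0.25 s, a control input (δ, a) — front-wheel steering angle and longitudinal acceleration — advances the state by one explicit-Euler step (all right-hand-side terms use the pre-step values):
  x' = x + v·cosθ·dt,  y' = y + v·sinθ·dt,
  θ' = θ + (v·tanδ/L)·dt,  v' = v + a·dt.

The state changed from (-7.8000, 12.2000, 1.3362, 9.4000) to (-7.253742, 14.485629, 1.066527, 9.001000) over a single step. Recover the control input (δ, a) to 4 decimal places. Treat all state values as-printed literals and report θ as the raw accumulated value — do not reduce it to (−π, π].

δ = -0.3720, a = -1.5960

a = (v'−v)/dt = (-0.399000)/0.25 = -1.5960
Δθ = θ'−θ = -0.269673;  (v·dt/L) = 9.4000·0.25/3.4 = 0.691176
tan δ = Δθ·L/(v·dt) = -0.390165  →  δ = -0.3720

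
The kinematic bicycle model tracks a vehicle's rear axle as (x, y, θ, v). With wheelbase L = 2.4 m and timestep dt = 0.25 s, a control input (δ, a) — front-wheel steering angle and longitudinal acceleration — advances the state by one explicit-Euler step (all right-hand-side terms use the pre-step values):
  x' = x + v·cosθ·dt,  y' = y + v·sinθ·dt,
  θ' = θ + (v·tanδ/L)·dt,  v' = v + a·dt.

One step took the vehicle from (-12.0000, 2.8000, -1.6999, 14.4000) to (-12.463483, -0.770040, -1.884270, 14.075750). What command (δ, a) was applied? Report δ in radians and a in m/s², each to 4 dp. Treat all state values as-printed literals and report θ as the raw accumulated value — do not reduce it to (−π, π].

a = (v'−v)/dt = (-0.324250)/0.25 = -1.2970
Δθ = θ'−θ = -0.184370;  (v·dt/L) = 14.4000·0.25/2.4 = 1.500000
tan δ = Δθ·L/(v·dt) = -0.122913  →  δ = -0.1223

δ = -0.1223, a = -1.2970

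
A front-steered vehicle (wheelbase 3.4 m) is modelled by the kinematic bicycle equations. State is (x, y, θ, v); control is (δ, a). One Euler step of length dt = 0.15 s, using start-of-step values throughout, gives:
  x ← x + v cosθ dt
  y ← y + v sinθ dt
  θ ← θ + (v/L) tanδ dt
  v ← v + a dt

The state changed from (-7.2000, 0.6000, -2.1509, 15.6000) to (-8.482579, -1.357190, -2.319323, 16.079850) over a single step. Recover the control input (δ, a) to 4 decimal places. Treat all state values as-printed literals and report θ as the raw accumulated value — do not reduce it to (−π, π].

δ = -0.2400, a = 3.1990

a = (v'−v)/dt = (0.479850)/0.15 = 3.1990
Δθ = θ'−θ = -0.168423;  (v·dt/L) = 15.6000·0.15/3.4 = 0.688235
tan δ = Δθ·L/(v·dt) = -0.244717  →  δ = -0.2400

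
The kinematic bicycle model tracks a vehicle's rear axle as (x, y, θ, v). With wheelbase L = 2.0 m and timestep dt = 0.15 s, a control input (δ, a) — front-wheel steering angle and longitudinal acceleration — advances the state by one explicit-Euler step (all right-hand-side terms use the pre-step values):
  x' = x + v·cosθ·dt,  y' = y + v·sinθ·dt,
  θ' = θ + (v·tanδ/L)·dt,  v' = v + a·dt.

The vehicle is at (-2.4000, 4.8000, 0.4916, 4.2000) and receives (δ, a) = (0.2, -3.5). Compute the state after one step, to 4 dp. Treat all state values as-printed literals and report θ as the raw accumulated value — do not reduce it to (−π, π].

(-1.8446, 5.0974, 0.5555, 3.6750)

x' = -2.4000 + 4.2000·cos(0.4916)·0.15 = -1.8446
y' = 4.8000 + 4.2000·sin(0.4916)·0.15 = 5.0974
θ' = 0.4916 + (4.2000/2.0)·tan(0.2)·0.15 = 0.5555
v' = 4.2000 − 3.5000·0.15 = 3.6750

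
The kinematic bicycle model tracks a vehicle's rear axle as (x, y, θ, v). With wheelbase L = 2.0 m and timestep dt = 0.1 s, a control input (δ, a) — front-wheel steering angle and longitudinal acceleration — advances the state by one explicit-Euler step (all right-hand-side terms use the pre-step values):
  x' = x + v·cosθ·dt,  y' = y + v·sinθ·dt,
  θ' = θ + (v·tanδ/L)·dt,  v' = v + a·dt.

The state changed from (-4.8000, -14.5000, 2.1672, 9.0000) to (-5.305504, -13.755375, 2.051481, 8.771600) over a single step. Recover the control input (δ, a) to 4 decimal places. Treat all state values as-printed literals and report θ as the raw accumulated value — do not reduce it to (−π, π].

a = (v'−v)/dt = (-0.228400)/0.1 = -2.2840
Δθ = θ'−θ = -0.115719;  (v·dt/L) = 9.0000·0.1/2.0 = 0.450000
tan δ = Δθ·L/(v·dt) = -0.257153  →  δ = -0.2517

δ = -0.2517, a = -2.2840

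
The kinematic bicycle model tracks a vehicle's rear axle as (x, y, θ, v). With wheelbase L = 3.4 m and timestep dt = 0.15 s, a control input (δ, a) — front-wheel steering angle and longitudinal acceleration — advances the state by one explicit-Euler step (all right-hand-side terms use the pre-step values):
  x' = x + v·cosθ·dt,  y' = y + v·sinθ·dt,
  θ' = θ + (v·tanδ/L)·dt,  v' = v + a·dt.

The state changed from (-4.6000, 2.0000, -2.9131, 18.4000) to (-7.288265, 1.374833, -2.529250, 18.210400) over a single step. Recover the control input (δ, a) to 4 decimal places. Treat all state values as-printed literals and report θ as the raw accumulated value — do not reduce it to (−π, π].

a = (v'−v)/dt = (-0.189600)/0.15 = -1.2640
Δθ = θ'−θ = 0.383850;  (v·dt/L) = 18.4000·0.15/3.4 = 0.811765
tan δ = Δθ·L/(v·dt) = 0.472859  →  δ = 0.4417

δ = 0.4417, a = -1.2640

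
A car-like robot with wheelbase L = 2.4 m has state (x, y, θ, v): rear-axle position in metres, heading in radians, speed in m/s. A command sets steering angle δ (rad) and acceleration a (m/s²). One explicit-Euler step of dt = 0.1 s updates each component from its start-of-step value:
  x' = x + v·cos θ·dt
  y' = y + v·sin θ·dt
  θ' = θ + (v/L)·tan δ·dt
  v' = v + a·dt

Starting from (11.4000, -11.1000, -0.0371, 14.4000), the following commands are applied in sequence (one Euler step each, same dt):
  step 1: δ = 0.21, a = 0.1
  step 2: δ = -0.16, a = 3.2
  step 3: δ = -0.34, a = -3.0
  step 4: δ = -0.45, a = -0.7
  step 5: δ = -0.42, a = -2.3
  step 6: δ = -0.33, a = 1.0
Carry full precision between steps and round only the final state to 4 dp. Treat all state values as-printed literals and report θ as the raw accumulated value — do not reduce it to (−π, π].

(19.4086, -13.0514, -0.9825, 14.2300)

after step 1 (δ=0.21, a=0.1): (12.839009, -11.153412, 0.090785, 14.410000)
after step 2 (δ=-0.16, a=3.2): (14.274075, -11.022770, -0.006109, 14.730000)
after step 3 (δ=-0.34, a=-3.0): (15.747047, -11.031769, -0.223215, 14.430000)
after step 4 (δ=-0.45, a=-0.7): (17.154247, -11.351200, -0.513652, 14.360000)
after step 5 (δ=-0.42, a=-2.3): (18.404940, -12.056796, -0.780852, 14.130000)
after step 6 (δ=-0.33, a=1.0): (19.408614, -13.051384, -0.982513, 14.230000)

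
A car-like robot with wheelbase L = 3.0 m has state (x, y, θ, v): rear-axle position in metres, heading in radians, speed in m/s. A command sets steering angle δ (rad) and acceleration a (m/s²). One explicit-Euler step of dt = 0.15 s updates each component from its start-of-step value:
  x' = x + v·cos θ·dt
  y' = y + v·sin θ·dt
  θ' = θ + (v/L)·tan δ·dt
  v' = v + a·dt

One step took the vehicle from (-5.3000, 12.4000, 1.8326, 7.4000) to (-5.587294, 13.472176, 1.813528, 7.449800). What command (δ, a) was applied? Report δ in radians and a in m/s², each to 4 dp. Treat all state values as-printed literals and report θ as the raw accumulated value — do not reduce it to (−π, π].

δ = -0.0515, a = 0.3320

a = (v'−v)/dt = (0.049800)/0.15 = 0.3320
Δθ = θ'−θ = -0.019072;  (v·dt/L) = 7.4000·0.15/3.0 = 0.370000
tan δ = Δθ·L/(v·dt) = -0.051546  →  δ = -0.0515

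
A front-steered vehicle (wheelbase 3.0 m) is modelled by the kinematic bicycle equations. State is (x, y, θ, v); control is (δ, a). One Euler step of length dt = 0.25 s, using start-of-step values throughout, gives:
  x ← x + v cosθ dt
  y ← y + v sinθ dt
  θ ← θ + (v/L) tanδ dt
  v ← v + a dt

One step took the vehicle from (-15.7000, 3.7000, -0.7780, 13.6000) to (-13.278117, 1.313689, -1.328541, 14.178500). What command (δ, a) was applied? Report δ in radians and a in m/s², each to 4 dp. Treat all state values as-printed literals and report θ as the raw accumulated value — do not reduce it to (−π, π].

a = (v'−v)/dt = (0.578500)/0.25 = 2.3140
Δθ = θ'−θ = -0.550541;  (v·dt/L) = 13.6000·0.25/3.0 = 1.133333
tan δ = Δθ·L/(v·dt) = -0.485771  →  δ = -0.4522

δ = -0.4522, a = 2.3140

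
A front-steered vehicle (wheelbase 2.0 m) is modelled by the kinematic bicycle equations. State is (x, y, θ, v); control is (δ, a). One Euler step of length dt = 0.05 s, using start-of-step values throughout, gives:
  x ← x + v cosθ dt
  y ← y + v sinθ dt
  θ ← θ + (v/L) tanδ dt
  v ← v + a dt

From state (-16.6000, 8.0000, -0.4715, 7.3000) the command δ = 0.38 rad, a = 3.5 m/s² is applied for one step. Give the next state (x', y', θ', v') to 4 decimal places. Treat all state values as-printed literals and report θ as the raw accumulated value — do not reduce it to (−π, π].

(-16.2748, 7.8342, -0.3986, 7.4750)

x' = -16.6000 + 7.3000·cos(-0.4715)·0.05 = -16.2748
y' = 8.0000 + 7.3000·sin(-0.4715)·0.05 = 7.8342
θ' = -0.4715 + (7.3000/2.0)·tan(0.38)·0.05 = -0.3986
v' = 7.3000 + 3.5000·0.05 = 7.4750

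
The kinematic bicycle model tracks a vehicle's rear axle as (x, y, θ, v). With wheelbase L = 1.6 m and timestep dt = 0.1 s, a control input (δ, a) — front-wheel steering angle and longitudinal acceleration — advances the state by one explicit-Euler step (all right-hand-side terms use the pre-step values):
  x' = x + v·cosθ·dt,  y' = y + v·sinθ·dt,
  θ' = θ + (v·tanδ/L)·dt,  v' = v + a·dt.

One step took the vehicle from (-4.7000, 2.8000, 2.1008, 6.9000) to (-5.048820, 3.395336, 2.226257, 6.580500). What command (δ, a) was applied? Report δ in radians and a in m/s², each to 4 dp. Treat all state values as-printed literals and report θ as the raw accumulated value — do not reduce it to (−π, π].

a = (v'−v)/dt = (-0.319500)/0.1 = -3.1950
Δθ = θ'−θ = 0.125457;  (v·dt/L) = 6.9000·0.1/1.6 = 0.431250
tan δ = Δθ·L/(v·dt) = 0.290915  →  δ = 0.2831

δ = 0.2831, a = -3.1950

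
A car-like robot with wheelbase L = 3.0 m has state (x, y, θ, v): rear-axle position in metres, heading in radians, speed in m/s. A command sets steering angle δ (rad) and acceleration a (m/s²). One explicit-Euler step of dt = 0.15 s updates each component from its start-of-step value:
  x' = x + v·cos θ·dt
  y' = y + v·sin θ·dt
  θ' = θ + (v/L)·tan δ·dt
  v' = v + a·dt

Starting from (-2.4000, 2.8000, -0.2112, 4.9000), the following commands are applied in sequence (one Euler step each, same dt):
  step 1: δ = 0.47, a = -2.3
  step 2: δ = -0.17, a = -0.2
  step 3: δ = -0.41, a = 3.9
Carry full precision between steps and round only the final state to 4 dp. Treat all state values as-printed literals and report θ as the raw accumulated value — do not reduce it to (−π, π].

(-0.3273, 2.5015, -0.2242, 5.1100)

after step 1 (δ=0.47, a=-2.3): (-1.681332, 2.645919, -0.086748, 4.555000)
after step 2 (δ=-0.17, a=-0.2): (-1.000651, 2.586723, -0.125843, 4.525000)
after step 3 (δ=-0.41, a=3.9): (-0.327268, 2.501532, -0.224179, 5.110000)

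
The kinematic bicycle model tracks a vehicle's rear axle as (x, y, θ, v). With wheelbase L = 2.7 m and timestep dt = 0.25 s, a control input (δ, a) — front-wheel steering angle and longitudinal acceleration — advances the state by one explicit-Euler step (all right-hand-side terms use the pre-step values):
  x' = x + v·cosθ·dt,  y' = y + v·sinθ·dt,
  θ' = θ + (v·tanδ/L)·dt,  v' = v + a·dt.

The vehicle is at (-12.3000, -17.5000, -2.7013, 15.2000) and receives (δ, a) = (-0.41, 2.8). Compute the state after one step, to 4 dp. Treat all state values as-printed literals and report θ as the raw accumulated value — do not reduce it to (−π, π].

(-15.7376, -19.1196, -3.3130, 15.9000)

x' = -12.3000 + 15.2000·cos(-2.7013)·0.25 = -15.7376
y' = -17.5000 + 15.2000·sin(-2.7013)·0.25 = -19.1196
θ' = -2.7013 + (15.2000/2.7)·tan(-0.41)·0.25 = -3.3130
v' = 15.2000 + 2.8000·0.25 = 15.9000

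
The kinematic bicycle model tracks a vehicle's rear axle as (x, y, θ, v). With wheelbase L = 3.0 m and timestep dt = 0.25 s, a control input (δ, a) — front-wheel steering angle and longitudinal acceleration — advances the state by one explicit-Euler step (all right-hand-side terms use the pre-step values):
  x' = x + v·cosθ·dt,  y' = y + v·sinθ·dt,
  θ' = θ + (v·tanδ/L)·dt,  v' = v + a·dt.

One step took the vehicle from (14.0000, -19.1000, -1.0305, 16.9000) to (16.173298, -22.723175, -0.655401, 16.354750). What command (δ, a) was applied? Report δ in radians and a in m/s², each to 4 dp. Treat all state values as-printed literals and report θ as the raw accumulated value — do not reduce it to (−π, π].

a = (v'−v)/dt = (-0.545250)/0.25 = -2.1810
Δθ = θ'−θ = 0.375099;  (v·dt/L) = 16.9000·0.25/3.0 = 1.408333
tan δ = Δθ·L/(v·dt) = 0.266342  →  δ = 0.2603

δ = 0.2603, a = -2.1810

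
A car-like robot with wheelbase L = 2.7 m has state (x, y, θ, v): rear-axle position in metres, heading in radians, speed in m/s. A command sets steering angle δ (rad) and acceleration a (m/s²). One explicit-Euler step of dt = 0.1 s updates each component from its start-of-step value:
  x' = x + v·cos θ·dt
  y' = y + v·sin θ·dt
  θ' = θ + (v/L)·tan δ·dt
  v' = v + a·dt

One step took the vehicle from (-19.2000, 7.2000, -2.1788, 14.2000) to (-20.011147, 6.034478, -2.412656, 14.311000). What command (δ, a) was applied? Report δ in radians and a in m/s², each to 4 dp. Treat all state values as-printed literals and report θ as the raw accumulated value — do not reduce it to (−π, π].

a = (v'−v)/dt = (0.111000)/0.1 = 1.1100
Δθ = θ'−θ = -0.233856;  (v·dt/L) = 14.2000·0.1/2.7 = 0.525926
tan δ = Δθ·L/(v·dt) = -0.444656  →  δ = -0.4184

δ = -0.4184, a = 1.1100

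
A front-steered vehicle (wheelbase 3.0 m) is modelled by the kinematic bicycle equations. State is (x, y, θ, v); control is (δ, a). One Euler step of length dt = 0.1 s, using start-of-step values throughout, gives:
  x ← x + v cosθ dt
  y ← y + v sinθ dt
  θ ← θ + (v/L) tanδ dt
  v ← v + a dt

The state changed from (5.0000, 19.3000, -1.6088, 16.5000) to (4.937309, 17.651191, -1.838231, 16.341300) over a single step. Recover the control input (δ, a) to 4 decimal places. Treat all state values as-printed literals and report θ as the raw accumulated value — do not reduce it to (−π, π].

δ = -0.3952, a = -1.5870

a = (v'−v)/dt = (-0.158700)/0.1 = -1.5870
Δθ = θ'−θ = -0.229431;  (v·dt/L) = 16.5000·0.1/3.0 = 0.550000
tan δ = Δθ·L/(v·dt) = -0.417147  →  δ = -0.3952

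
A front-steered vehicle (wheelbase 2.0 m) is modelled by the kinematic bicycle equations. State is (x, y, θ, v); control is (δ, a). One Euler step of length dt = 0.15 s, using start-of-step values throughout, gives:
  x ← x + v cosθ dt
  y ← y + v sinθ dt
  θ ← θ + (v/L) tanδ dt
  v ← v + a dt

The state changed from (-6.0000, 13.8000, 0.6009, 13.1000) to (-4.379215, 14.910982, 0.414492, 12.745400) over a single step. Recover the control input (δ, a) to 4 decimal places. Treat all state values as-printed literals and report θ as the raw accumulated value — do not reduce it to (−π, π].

δ = -0.1875, a = -2.3640

a = (v'−v)/dt = (-0.354600)/0.15 = -2.3640
Δθ = θ'−θ = -0.186408;  (v·dt/L) = 13.1000·0.15/2.0 = 0.982500
tan δ = Δθ·L/(v·dt) = -0.189728  →  δ = -0.1875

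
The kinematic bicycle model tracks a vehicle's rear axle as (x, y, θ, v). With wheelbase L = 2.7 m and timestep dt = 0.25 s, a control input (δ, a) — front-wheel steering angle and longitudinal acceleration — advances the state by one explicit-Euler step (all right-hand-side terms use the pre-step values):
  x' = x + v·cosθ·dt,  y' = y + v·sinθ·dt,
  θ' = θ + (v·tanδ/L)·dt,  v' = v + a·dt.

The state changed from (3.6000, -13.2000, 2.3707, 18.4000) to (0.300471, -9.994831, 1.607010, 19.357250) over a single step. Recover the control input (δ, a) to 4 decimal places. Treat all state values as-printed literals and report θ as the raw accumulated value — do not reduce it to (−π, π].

δ = -0.4214, a = 3.8290

a = (v'−v)/dt = (0.957250)/0.25 = 3.8290
Δθ = θ'−θ = -0.763690;  (v·dt/L) = 18.4000·0.25/2.7 = 1.703704
tan δ = Δθ·L/(v·dt) = -0.448253  →  δ = -0.4214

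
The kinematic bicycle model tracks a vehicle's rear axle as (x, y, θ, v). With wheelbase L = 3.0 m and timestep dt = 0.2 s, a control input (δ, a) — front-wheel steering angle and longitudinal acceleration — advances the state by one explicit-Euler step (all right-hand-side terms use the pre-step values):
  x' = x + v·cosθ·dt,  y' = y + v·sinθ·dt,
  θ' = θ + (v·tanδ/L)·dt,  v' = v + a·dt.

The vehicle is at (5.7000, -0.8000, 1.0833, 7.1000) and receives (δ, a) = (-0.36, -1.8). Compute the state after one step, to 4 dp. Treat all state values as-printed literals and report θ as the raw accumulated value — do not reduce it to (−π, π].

(6.3651, 0.4546, 0.9051, 6.7400)

x' = 5.7000 + 7.1000·cos(1.0833)·0.2 = 6.3651
y' = -0.8000 + 7.1000·sin(1.0833)·0.2 = 0.4546
θ' = 1.0833 + (7.1000/3.0)·tan(-0.36)·0.2 = 0.9051
v' = 7.1000 − 1.8000·0.2 = 6.7400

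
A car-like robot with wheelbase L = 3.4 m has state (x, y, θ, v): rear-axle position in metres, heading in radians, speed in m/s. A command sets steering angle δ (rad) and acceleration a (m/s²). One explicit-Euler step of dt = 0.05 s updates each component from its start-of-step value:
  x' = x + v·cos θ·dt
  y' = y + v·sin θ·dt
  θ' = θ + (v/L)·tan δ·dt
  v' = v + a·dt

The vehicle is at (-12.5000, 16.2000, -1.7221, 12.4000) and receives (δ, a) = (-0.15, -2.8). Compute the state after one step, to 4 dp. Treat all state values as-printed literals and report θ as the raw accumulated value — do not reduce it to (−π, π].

(-12.5935, 15.5871, -1.7497, 12.2600)

x' = -12.5000 + 12.4000·cos(-1.7221)·0.05 = -12.5935
y' = 16.2000 + 12.4000·sin(-1.7221)·0.05 = 15.5871
θ' = -1.7221 + (12.4000/3.4)·tan(-0.15)·0.05 = -1.7497
v' = 12.4000 − 2.8000·0.05 = 12.2600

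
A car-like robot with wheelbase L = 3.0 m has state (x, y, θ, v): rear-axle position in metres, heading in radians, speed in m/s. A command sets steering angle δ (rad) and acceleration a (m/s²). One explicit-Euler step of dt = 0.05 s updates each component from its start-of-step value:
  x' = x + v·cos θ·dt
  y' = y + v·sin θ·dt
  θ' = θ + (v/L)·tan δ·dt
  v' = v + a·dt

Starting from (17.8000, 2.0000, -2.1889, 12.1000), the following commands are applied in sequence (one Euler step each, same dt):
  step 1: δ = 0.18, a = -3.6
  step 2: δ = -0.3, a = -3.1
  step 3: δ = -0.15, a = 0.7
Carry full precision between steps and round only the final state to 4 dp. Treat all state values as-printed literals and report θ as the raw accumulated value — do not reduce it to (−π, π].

(16.7694, 0.5380, -2.2433, 11.8000)

after step 1 (δ=0.18, a=-3.6): (17.449408, 1.506938, -2.152203, 11.920000)
after step 2 (δ=-0.3, a=-3.1): (17.122085, 1.008866, -2.213658, 11.765000)
after step 3 (δ=-0.15, a=0.7): (16.769436, 0.538040, -2.243293, 11.800000)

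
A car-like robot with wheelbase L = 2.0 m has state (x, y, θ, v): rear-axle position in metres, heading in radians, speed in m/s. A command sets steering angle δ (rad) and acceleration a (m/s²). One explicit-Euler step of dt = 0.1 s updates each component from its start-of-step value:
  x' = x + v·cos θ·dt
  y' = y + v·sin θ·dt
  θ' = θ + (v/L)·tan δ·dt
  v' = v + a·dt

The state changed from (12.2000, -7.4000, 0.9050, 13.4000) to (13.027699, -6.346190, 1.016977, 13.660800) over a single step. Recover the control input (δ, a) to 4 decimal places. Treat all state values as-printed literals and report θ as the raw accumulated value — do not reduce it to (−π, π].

δ = 0.1656, a = 2.6080

a = (v'−v)/dt = (0.260800)/0.1 = 2.6080
Δθ = θ'−θ = 0.111977;  (v·dt/L) = 13.4000·0.1/2.0 = 0.670000
tan δ = Δθ·L/(v·dt) = 0.167130  →  δ = 0.1656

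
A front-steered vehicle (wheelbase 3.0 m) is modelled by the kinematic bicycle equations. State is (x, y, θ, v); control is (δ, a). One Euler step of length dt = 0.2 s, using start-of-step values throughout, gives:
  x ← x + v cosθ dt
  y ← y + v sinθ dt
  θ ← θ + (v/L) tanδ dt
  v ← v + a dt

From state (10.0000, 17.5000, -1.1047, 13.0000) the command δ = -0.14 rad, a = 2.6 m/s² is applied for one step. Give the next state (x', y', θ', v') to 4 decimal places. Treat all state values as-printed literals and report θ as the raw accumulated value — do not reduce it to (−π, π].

x' = 10.0000 + 13.0000·cos(-1.1047)·0.2 = 11.1684
y' = 17.5000 + 13.0000·sin(-1.1047)·0.2 = 15.1773
θ' = -1.1047 + (13.0000/3.0)·tan(-0.14)·0.2 = -1.2268
v' = 13.0000 + 2.6000·0.2 = 13.5200

(11.1684, 15.1773, -1.2268, 13.5200)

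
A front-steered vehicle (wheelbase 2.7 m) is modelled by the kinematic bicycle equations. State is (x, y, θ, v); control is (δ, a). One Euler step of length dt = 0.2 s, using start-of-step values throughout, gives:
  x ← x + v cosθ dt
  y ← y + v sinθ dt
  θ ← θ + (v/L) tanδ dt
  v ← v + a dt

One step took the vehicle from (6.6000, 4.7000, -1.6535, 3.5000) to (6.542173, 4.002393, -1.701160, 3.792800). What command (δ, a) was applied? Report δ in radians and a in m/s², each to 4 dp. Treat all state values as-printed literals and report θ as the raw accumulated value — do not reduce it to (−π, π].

a = (v'−v)/dt = (0.292800)/0.2 = 1.4640
Δθ = θ'−θ = -0.047660;  (v·dt/L) = 3.5000·0.2/2.7 = 0.259259
tan δ = Δθ·L/(v·dt) = -0.183831  →  δ = -0.1818

δ = -0.1818, a = 1.4640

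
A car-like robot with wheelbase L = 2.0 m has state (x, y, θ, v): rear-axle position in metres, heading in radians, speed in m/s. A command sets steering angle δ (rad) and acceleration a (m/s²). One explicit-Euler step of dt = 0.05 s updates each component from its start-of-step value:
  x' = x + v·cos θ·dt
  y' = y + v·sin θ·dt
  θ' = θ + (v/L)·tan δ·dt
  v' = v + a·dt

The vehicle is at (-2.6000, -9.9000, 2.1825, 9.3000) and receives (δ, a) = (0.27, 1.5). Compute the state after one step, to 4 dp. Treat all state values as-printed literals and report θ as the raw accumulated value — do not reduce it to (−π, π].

x' = -2.6000 + 9.3000·cos(2.1825)·0.05 = -2.8670
y' = -9.9000 + 9.3000·sin(2.1825)·0.05 = -9.5193
θ' = 2.1825 + (9.3000/2.0)·tan(0.27)·0.05 = 2.2468
v' = 9.3000 + 1.5000·0.05 = 9.3750

(-2.8670, -9.5193, 2.2468, 9.3750)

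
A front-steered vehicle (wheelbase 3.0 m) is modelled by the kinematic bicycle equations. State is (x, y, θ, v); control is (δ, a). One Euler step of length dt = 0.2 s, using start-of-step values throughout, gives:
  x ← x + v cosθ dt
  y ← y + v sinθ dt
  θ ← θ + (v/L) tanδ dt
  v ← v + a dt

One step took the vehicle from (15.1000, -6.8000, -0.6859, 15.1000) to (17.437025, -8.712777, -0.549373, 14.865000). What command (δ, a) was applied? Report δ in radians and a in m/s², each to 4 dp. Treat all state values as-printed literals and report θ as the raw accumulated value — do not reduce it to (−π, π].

a = (v'−v)/dt = (-0.235000)/0.2 = -1.1750
Δθ = θ'−θ = 0.136527;  (v·dt/L) = 15.1000·0.2/3.0 = 1.006667
tan δ = Δθ·L/(v·dt) = 0.135623  →  δ = 0.1348

δ = 0.1348, a = -1.1750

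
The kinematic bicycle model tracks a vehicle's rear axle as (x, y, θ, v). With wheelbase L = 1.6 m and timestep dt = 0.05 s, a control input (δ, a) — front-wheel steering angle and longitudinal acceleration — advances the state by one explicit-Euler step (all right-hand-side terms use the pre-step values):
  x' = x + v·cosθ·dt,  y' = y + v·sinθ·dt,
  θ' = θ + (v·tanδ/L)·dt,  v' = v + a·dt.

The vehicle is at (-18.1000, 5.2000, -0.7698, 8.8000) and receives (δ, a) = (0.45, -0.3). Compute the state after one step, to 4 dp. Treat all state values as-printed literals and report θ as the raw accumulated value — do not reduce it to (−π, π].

x' = -18.1000 + 8.8000·cos(-0.7698)·0.05 = -17.7841
y' = 5.2000 + 8.8000·sin(-0.7698)·0.05 = 4.8938
θ' = -0.7698 + (8.8000/1.6)·tan(0.45)·0.05 = -0.6370
v' = 8.8000 − 0.3000·0.05 = 8.7850

(-17.7841, 4.8938, -0.6370, 8.7850)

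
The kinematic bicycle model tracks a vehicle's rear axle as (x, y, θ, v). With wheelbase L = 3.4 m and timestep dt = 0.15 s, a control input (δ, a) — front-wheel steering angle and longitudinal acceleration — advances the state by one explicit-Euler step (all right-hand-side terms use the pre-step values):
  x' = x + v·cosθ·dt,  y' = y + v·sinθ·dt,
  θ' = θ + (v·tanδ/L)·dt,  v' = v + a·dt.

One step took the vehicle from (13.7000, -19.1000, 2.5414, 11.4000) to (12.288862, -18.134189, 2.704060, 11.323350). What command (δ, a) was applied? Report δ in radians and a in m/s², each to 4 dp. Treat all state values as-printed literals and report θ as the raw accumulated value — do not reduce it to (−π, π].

δ = 0.3128, a = -0.5110

a = (v'−v)/dt = (-0.076650)/0.15 = -0.5110
Δθ = θ'−θ = 0.162660;  (v·dt/L) = 11.4000·0.15/3.4 = 0.502941
tan δ = Δθ·L/(v·dt) = 0.323418  →  δ = 0.3128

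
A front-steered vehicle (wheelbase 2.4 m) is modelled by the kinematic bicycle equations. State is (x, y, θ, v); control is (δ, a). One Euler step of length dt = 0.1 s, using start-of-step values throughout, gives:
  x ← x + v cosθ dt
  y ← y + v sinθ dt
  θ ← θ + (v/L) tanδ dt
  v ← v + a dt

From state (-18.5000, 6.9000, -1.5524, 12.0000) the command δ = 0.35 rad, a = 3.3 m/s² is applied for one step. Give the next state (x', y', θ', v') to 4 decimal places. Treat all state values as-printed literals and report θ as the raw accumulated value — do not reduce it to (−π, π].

x' = -18.5000 + 12.0000·cos(-1.5524)·0.1 = -18.4779
y' = 6.9000 + 12.0000·sin(-1.5524)·0.1 = 5.7002
θ' = -1.5524 + (12.0000/2.4)·tan(0.35)·0.1 = -1.3699
v' = 12.0000 + 3.3000·0.1 = 12.3300

(-18.4779, 5.7002, -1.3699, 12.3300)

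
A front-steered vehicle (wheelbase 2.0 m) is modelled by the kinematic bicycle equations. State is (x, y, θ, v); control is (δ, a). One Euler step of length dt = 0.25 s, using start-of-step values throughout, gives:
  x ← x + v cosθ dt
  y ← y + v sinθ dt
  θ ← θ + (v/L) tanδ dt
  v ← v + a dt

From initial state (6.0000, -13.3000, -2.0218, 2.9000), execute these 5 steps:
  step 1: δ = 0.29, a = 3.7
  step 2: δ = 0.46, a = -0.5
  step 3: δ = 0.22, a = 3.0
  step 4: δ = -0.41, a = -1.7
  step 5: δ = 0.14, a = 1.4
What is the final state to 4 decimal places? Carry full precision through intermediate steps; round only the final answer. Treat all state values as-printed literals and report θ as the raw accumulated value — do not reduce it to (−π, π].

(5.0186, -17.8618, -1.7442, 4.3750)

after step 1 (δ=0.29, a=3.7): (5.683995, -13.952507, -1.913625, 3.825000)
after step 2 (δ=0.46, a=-0.5): (5.362549, -14.853111, -1.676739, 3.700000)
after step 3 (δ=0.22, a=3.0): (5.264735, -15.772925, -1.573315, 4.450000)
after step 4 (δ=-0.41, a=-1.7): (5.261933, -16.885421, -1.815079, 4.025000)
after step 5 (δ=0.14, a=1.4): (5.018562, -17.861797, -1.744177, 4.375000)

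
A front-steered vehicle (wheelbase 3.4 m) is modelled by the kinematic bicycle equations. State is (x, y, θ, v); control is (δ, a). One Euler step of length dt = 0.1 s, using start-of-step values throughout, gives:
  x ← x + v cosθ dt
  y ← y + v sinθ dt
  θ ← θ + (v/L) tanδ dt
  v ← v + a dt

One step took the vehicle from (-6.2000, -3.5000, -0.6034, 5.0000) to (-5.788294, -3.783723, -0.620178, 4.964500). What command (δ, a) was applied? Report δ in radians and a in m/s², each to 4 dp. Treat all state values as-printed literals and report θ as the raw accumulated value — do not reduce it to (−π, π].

a = (v'−v)/dt = (-0.035500)/0.1 = -0.3550
Δθ = θ'−θ = -0.016778;  (v·dt/L) = 5.0000·0.1/3.4 = 0.147059
tan δ = Δθ·L/(v·dt) = -0.114090  →  δ = -0.1136

δ = -0.1136, a = -0.3550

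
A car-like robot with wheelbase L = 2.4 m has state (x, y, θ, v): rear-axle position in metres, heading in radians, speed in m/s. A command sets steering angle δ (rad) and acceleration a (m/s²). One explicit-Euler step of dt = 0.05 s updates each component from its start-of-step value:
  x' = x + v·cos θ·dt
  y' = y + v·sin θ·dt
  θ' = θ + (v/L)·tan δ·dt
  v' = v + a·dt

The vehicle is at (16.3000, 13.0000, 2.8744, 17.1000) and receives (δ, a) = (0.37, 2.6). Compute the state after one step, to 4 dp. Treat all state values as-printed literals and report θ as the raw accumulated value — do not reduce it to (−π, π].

x' = 16.3000 + 17.1000·cos(2.8744)·0.05 = 15.4753
y' = 13.0000 + 17.1000·sin(2.8744)·0.05 = 13.2257
θ' = 2.8744 + (17.1000/2.4)·tan(0.37)·0.05 = 3.0126
v' = 17.1000 + 2.6000·0.05 = 17.2300

(15.4753, 13.2257, 3.0126, 17.2300)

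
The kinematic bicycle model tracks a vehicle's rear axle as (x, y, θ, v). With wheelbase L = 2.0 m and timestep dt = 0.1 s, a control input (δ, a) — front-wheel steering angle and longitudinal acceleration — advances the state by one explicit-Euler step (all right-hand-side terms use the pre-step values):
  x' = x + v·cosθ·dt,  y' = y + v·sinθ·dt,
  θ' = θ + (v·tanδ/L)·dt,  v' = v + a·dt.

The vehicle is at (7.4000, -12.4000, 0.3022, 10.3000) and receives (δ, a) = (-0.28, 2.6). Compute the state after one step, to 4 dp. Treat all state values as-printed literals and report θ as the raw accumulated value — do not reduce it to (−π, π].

x' = 7.4000 + 10.3000·cos(0.3022)·0.1 = 8.3833
y' = -12.4000 + 10.3000·sin(0.3022)·0.1 = -12.0935
θ' = 0.3022 + (10.3000/2.0)·tan(-0.28)·0.1 = 0.1541
v' = 10.3000 + 2.6000·0.1 = 10.5600

(8.3833, -12.0935, 0.1541, 10.5600)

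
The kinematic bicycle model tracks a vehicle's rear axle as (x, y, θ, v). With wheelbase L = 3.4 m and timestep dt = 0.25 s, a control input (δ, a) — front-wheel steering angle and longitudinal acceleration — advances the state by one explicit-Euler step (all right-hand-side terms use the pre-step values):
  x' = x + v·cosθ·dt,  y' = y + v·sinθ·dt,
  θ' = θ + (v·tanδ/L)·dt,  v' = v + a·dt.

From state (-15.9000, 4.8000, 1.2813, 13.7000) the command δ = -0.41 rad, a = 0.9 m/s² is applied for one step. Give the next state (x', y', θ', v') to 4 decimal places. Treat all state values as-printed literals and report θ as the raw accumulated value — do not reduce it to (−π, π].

x' = -15.9000 + 13.7000·cos(1.2813)·0.25 = -14.9223
y' = 4.8000 + 13.7000·sin(1.2813)·0.25 = 8.0825
θ' = 1.2813 + (13.7000/3.4)·tan(-0.41)·0.25 = 0.8435
v' = 13.7000 + 0.9000·0.25 = 13.9250

(-14.9223, 8.0825, 0.8435, 13.9250)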